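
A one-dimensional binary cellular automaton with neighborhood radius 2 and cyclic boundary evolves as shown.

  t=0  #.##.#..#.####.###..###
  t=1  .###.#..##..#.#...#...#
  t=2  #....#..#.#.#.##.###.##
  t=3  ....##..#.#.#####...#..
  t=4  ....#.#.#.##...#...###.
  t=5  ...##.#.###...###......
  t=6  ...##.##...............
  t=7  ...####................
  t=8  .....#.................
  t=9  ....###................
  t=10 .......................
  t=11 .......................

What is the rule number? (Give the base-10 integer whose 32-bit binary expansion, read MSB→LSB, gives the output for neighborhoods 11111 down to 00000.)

  ##### -> .   bit 31 = 0  t=3,i=14
  ####. -> #   bit 30 = 1  t=0,i=12
  ###.# -> .   bit 29 = 0  t=0,i=0
  ###.. -> .   bit 28 = 0  t=0,i=17
  ##.## -> #   bit 27 = 1  t=0,i=1
  ##.#. -> .   bit 26 = 0  t=0,i=4
  ##..# -> #   bit 25 = 1  t=0,i=18
  ##... -> .   bit 24 = 0  t=2,i=1
  #.### -> .   bit 23 = 0  t=0,i=10
  #.##. -> #   bit 22 = 1  t=0,i=2
  #.#.# -> #   bit 21 = 1  t=2,i=10
  #.#.. -> #   bit 20 = 1  t=0,i=5
  #..## -> .   bit 19 = 0  t=0,i=19
  #..#. -> .   bit 18 = 0  t=0,i=7
  #...# -> .   bit 17 = 0  t=1,i=16
  #.... -> .   bit 16 = 0  t=2,i=2
  .#### -> .   bit 15 = 0  t=0,i=11
  .###. -> .   bit 14 = 0  t=0,i=16
  .##.# -> #   bit 13 = 1  t=0,i=3
  .##.. -> .   bit 12 = 0  t=1,i=9
  .#.## -> #   bit 11 = 1  t=0,i=9
  .#.#. -> .   bit 10 = 0  t=1,i=13
  .#..# -> .   bit 9 = 0  t=0,i=6
  .#... -> #   bit 8 = 1  t=1,i=15
  ..### -> .   bit 7 = 0  t=0,i=20
  ..##. -> #   bit 6 = 1  t=1,i=8
  ..#.# -> #   bit 5 = 1  t=0,i=8
  ..#.. -> #   bit 4 = 1  t=1,i=18
  ...## -> .   bit 3 = 0  t=3,i=3
  ...#. -> #   bit 2 = 1  t=1,i=17
  ....# -> .   bit 1 = 0  t=2,i=3
  ..... -> .   bit 0 = 0  t=3,i=0
  bits 01001010011100000010100101110100 = 1248864628

1248864628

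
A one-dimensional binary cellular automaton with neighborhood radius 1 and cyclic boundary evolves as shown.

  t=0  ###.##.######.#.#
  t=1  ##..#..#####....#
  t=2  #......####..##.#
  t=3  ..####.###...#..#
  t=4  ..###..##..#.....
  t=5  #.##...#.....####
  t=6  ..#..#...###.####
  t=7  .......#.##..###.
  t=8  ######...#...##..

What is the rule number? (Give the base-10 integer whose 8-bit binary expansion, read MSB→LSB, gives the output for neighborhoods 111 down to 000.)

  nb ###: next=#  (t=0,i=0, bit7=1)
  nb ##.: next=.  (t=0,i=2, bit6=0)
  nb #.#: next=.  (t=0,i=3, bit5=0)
  nb #..: next=.  (t=1,i=2, bit4=0)
  nb .##: next=#  (t=0,i=4, bit3=1)
  nb .#.: next=.  (t=0,i=14, bit2=0)
  nb ..#: next=.  (t=1,i=3, bit1=0)
  nb ...: next=#  (t=1,i=13, bit0=1)
  bits 10001001 = 137

137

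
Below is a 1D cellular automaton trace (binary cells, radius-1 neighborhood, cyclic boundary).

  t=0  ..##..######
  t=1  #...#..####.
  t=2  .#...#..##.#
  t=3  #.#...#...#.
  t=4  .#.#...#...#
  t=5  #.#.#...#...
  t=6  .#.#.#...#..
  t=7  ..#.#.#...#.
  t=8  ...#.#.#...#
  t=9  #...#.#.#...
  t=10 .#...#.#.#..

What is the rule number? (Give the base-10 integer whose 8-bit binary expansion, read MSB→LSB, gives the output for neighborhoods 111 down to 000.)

176

  [7] ### => #  t=0,i=7
  [6] ##. => .  t=0,i=3
  [5] #.# => #  t=1,i=11
  [4] #.. => #  t=0,i=0
  [3] .## => .  t=0,i=2
  [2] .#. => .  t=1,i=0
  [1] ..# => .  t=0,i=1
  [0] ... => .  t=1,i=2
  bits 10110000 = 176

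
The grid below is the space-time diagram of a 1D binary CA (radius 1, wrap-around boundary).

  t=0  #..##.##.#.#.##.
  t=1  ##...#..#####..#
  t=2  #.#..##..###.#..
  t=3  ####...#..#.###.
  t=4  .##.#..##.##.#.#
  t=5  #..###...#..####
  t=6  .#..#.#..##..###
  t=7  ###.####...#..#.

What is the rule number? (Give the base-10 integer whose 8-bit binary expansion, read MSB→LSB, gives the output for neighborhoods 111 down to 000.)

  [7] ### => #  t=1,i=0
  [6] ##. => .  t=0,i=4
  [5] #.# => #  t=0,i=5
  [4] #.. => #  t=0,i=1
  [3] .## => .  t=0,i=3
  [2] .#. => #  t=0,i=0
  [1] ..# => .  t=0,i=2
  [0] ... => .  t=1,i=3
  bits 10110100 = 180

180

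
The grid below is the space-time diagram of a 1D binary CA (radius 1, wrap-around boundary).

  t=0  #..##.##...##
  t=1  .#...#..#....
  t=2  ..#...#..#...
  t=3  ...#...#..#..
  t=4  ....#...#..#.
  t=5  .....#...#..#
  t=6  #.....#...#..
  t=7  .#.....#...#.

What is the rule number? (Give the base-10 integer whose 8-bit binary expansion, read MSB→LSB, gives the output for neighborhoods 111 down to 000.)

48

  ###|.  b7=0 t=0,i=12
  ##.|.  b6=0 t=0,i=0
  #.#|#  b5=1 t=0,i=5
  #..|#  b4=1 t=0,i=1
  .##|.  b3=0 t=0,i=3
  .#.|.  b2=0 t=1,i=1
  ..#|.  b1=0 t=0,i=2
  ...|.  b0=0 t=0,i=9
  bits 00110000 = 48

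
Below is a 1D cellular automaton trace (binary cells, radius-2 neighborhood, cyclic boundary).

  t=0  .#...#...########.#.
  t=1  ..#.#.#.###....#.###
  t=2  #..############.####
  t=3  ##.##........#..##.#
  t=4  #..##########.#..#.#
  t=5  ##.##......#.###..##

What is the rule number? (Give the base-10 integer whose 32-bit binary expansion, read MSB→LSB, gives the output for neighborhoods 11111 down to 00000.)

1475477391

  nb #####: next=.  (t=0,i=11, bit31=0)
  nb ####.: next=#  (t=0,i=15, bit30=1)
  nb ###.#: next=.  (t=0,i=16, bit29=0)
  nb ###..: next=#  (t=1,i=10, bit28=1)
  nb ##.##: next=.  (t=2,i=15, bit27=0)
  nb ##.#.: next=#  (t=0,i=17, bit26=1)
  nb ##..#: next=#  (t=1,i=0, bit25=1)
  nb ##...: next=#  (t=1,i=11, bit24=1)
  nb #.###: next=#  (t=1,i=8, bit23=1)
  nb #.##.: next=#  (t=3,i=3, bit22=1)
  nb #.#.#: next=#  (t=1,i=4, bit21=1)
  nb #.#..: next=#  (t=0,i=18, bit20=1)
  nb #..##: next=.  (t=2,i=2, bit19=0)
  nb #..#.: next=.  (t=0,i=0, bit18=0)
  nb #...#: next=.  (t=0,i=3, bit17=0)
  nb #....: next=#  (t=1,i=12, bit16=1)
  nb .####: next=#  (t=0,i=10, bit15=1)
  nb .###.: next=#  (t=1,i=9, bit14=1)
  nb .##.#: next=#  (t=3,i=17, bit13=1)
  nb .##..: next=#  (t=3,i=4, bit12=1)
  nb .#.##: next=#  (t=1,i=7, bit11=1)
  nb .#.#.: next=#  (t=1,i=3, bit10=1)
  nb .#..#: next=#  (t=0,i=19, bit9=1)
  nb .#...: next=#  (t=0,i=2, bit8=1)
  nb ..###: next=#  (t=0,i=9, bit7=1)
  nb ..##.: next=.  (t=3,i=16, bit6=0)
  nb ..#.#: next=.  (t=1,i=2, bit5=0)
  nb ..#..: next=.  (t=0,i=1, bit4=0)
  nb ...##: next=#  (t=0,i=8, bit3=1)
  nb ...#.: next=#  (t=0,i=4, bit2=1)
  nb ....#: next=#  (t=1,i=13, bit1=1)
  nb .....: next=#  (t=3,i=7, bit0=1)
  bits 01010111111100011111111110001111 = 1475477391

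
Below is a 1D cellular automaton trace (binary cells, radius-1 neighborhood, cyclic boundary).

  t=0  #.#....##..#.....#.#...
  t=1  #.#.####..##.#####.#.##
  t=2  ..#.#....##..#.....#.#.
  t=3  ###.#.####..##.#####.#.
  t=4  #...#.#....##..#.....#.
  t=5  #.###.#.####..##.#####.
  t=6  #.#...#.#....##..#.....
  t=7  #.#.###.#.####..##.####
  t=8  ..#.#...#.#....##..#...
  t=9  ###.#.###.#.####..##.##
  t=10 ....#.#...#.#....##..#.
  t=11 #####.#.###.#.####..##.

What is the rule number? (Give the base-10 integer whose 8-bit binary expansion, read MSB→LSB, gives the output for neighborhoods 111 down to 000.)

  ###|.  b7=0 t=1,i=5
  ##.|.  b6=0 t=0,i=8
  #.#|.  b5=0 t=0,i=1
  #..|.  b4=0 t=0,i=3
  .##|#  b3=1 t=0,i=7
  .#.|#  b2=1 t=0,i=0
  ..#|#  b1=1 t=0,i=6
  ...|#  b0=1 t=0,i=4
  bits 00001111 = 15

15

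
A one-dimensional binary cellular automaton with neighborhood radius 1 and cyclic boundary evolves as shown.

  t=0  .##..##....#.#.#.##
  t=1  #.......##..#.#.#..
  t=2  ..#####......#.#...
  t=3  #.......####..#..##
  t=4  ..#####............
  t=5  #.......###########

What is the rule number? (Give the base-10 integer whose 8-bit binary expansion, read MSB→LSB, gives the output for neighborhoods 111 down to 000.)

  ### -> .   bit 7 = 0  t=2,i=3
  ##. -> .   bit 6 = 0  t=0,i=2
  #.# -> #   bit 5 = 1  t=0,i=0
  #.. -> .   bit 4 = 0  t=0,i=3
  .## -> .   bit 3 = 0  t=0,i=1
  .#. -> .   bit 2 = 0  t=0,i=11
  ..# -> .   bit 1 = 0  t=0,i=4
  ... -> #   bit 0 = 1  t=0,i=8
  bits 00100001 = 33

33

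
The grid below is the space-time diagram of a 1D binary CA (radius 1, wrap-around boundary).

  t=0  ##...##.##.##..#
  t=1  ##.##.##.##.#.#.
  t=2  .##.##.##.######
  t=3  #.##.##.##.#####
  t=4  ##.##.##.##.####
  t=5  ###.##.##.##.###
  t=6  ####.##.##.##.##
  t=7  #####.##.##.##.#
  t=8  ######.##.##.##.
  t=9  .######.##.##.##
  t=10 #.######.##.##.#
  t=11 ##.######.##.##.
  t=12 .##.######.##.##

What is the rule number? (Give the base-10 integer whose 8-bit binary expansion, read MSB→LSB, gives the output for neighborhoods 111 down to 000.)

  ### -> #   bit 7 = 1  t=0,i=0
  ##. -> #   bit 6 = 1  t=0,i=1
  #.# -> #   bit 5 = 1  t=0,i=7
  #.. -> .   bit 4 = 0  t=0,i=2
  .## -> .   bit 3 = 0  t=0,i=5
  .#. -> #   bit 2 = 1  t=1,i=12
  ..# -> #   bit 1 = 1  t=0,i=4
  ... -> #   bit 0 = 1  t=0,i=3
  bits 11100111 = 231

231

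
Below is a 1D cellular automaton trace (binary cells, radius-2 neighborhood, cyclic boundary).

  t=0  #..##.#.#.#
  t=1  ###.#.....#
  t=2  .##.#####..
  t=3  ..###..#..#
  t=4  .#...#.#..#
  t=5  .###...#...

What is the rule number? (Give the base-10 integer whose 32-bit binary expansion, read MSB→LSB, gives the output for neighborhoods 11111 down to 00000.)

  #####|.  b31=0 t=2,i=6
  ####.|#  b30=1 t=1,i=1
  ###.#|#  b29=1 t=1,i=2
  ###..|.  b28=0 t=2,i=8
  ##.##|#  b27=1 t=2,i=3
  ##.#.|.  b26=0 t=0,i=5
  ##..#|#  b25=1 t=0,i=1
  ##...|.  b24=0 t=2,i=9
  #.###|#  b23=1 t=2,i=4
  #.##.|#  b22=1 t=0,i=10
  #.#.#|.  b21=0 t=0,i=6
  #.#..|#  b20=1 t=1,i=4
  #..##|#  b19=1 t=0,i=2
  #..#.|.  b18=0 t=3,i=6
  #...#|#  b17=1 t=2,i=10
  #....|#  b16=1 t=1,i=6
  .####|.  b15=0 t=1,i=0
  .###.|.  b14=0 t=3,i=3
  .##.#|#  b13=1 t=0,i=4
  .##..|#  b12=1 t=0,i=0
  .#.##|.  b11=0 t=0,i=9
  .#.#.|.  b10=0 t=0,i=7
  .#..#|.  b9=0 t=3,i=0
  .#...|#  b8=1 t=1,i=5
  ..###|.  b7=0 t=1,i=10
  ..##.|.  b6=0 t=0,i=3
  ..#.#|.  b5=0 t=4,i=5
  ..#..|#  b4=1 t=3,i=7
  ...##|.  b3=0 t=1,i=9
  ...#.|.  b2=0 t=4,i=4
  ....#|#  b1=1 t=1,i=8
  .....|#  b0=1 t=1,i=7
  bits 01101010110110110011000100010011 = 1792749843

1792749843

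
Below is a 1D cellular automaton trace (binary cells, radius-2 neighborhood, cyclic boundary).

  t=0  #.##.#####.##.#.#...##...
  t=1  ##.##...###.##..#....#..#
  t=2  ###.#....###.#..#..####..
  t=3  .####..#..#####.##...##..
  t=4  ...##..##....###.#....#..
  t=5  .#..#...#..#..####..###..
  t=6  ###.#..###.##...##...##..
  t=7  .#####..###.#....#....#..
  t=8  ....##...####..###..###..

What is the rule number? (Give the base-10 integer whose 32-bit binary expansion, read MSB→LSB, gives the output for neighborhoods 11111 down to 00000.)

2081454646

  nb #####: next=.  (t=0,i=7, bit31=0)
  nb ####.: next=#  (t=0,i=8, bit30=1)
  nb ###.#: next=#  (t=0,i=9, bit29=1)
  nb ###..: next=#  (t=2,i=22, bit28=1)
  nb ##.##: next=#  (t=0,i=4, bit27=1)
  nb ##.#.: next=#  (t=0,i=13, bit26=1)
  nb ##..#: next=.  (t=1,i=14, bit25=0)
  nb ##...: next=.  (t=0,i=22, bit24=0)
  nb #.###: next=.  (t=0,i=5, bit23=0)
  nb #.##.: next=.  (t=0,i=2, bit22=0)
  nb #.#.#: next=.  (t=0,i=14, bit21=0)
  nb #.#..: next=#  (t=0,i=16, bit20=1)
  nb #..##: next=.  (t=1,i=23, bit19=0)
  nb #..#.: next=.  (t=1,i=15, bit18=0)
  nb #...#: next=.  (t=0,i=18, bit17=0)
  nb #....: next=.  (t=1,i=18, bit16=0)
  nb .####: next=.  (t=0,i=6, bit15=0)
  nb .###.: next=#  (t=1,i=0, bit14=1)
  nb .##.#: next=#  (t=0,i=3, bit13=1)
  nb .##..: next=#  (t=0,i=21, bit12=1)
  nb .#.##: next=#  (t=0,i=1, bit11=1)
  nb .#.#.: next=.  (t=0,i=15, bit10=0)
  nb .#..#: next=#  (t=1,i=22, bit9=1)
  nb .#...: next=.  (t=0,i=17, bit8=0)
  nb ..###: next=.  (t=1,i=8, bit7=0)
  nb ..##.: next=.  (t=0,i=20, bit6=0)
  nb ..#.#: next=#  (t=0,i=0, bit5=1)
  nb ..#..: next=#  (t=1,i=16, bit4=1)
  nb ...##: next=.  (t=0,i=19, bit3=0)
  nb ...#.: next=#  (t=0,i=24, bit2=1)
  nb ....#: next=#  (t=1,i=19, bit1=1)
  nb .....: next=.  (t=4,i=0, bit0=0)
  bits 01111100000100000111101000110110 = 2081454646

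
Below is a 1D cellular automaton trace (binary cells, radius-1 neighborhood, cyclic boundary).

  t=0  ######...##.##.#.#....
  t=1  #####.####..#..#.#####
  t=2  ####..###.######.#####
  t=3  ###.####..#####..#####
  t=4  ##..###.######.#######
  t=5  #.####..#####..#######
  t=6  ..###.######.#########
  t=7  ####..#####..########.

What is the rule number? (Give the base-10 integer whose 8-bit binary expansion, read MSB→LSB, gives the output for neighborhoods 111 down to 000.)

159

  ### -> #   bit 7 = 1  t=0,i=1
  ##. -> .   bit 6 = 0  t=0,i=5
  #.# -> .   bit 5 = 0  t=0,i=11
  #.. -> #   bit 4 = 1  t=0,i=6
  .## -> #   bit 3 = 1  t=0,i=0
  .#. -> #   bit 2 = 1  t=0,i=15
  ..# -> #   bit 1 = 1  t=0,i=8
  ... -> #   bit 0 = 1  t=0,i=7
  bits 10011111 = 159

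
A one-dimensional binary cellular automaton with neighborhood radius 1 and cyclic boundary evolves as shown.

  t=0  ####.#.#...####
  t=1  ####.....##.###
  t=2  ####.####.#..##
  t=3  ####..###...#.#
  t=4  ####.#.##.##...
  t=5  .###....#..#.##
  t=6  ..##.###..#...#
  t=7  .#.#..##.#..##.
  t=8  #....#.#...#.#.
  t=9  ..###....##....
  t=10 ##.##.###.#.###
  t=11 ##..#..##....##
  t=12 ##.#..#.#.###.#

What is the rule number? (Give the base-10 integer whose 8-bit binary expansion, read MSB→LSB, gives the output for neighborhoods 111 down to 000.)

195

  ### -> #   bit 7 = 1  t=0,i=0
  ##. -> #   bit 6 = 1  t=0,i=3
  #.# -> .   bit 5 = 0  t=0,i=4
  #.. -> .   bit 4 = 0  t=0,i=8
  .## -> .   bit 3 = 0  t=0,i=11
  .#. -> .   bit 2 = 0  t=0,i=5
  ..# -> #   bit 1 = 1  t=0,i=10
  ... -> #   bit 0 = 1  t=0,i=9
  bits 11000011 = 195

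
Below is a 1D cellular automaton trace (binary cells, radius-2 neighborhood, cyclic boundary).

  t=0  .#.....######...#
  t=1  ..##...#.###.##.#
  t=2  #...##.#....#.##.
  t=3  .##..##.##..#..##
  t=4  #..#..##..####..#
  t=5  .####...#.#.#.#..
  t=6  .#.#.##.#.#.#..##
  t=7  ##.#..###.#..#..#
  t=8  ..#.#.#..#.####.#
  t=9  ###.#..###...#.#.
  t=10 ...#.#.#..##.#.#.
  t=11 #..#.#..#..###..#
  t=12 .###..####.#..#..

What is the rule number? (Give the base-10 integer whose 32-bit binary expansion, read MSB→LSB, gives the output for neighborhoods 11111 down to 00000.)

  #####|#  b31=1 t=0,i=9
  ####.|#  b30=1 t=0,i=11
  ###.#|.  b29=0 t=1,i=11
  ###..|.  b28=0 t=0,i=12
  ##.##|#  b27=1 t=1,i=12
  ##.#.|#  b26=1 t=1,i=15
  ##..#|#  b25=1 t=3,i=3
  ##...|#  b24=1 t=0,i=13
  #.###|.  b23=0 t=1,i=9
  #.##.|.  b22=0 t=1,i=13
  #.#.#|#  b21=1 t=5,i=10
  #.#..|.  b20=0 t=0,i=1
  #..##|.  b19=0 t=1,i=1
  #..#.|#  b18=1 t=3,i=11
  #...#|#  b17=1 t=0,i=14
  #....|#  b16=1 t=0,i=3
  .####|.  b15=0 t=0,i=8
  .###.|.  b14=0 t=1,i=10
  .##.#|#  b13=1 t=1,i=14
  .##..|.  b12=0 t=1,i=3
  .#.##|.  b11=0 t=1,i=8
  .#.#.|.  b10=0 t=0,i=0
  .#..#|#  b9=1 t=1,i=0
  .#...|#  b8=1 t=0,i=2
  ..###|#  b7=1 t=0,i=7
  ..##.|.  b6=0 t=1,i=2
  ..#.#|#  b5=1 t=0,i=16
  ..#..|#  b4=1 t=3,i=12
  ...##|.  b3=0 t=0,i=6
  ...#.|.  b2=0 t=0,i=15
  ....#|.  b1=0 t=0,i=5
  .....|.  b0=0 t=0,i=4
  bits 11001111001001110010001110110000 = 3475448752

3475448752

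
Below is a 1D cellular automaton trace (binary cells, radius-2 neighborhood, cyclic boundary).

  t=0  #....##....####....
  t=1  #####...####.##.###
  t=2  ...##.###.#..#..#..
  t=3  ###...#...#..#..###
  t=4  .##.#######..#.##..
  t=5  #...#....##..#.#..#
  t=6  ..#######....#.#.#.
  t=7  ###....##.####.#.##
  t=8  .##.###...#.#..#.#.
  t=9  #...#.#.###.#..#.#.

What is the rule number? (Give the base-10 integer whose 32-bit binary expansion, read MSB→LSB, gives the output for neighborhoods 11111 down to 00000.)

1358627263

  [31] ##### => .  t=1,i=0
  [30] ####. => #  t=0,i=13
  [29] ###.# => .  t=1,i=11
  [28] ###.. => #  t=0,i=14
  [27] ##.## => .  t=1,i=12
  [26] ##.#. => .  t=2,i=9
  [25] ##..# => .  t=4,i=11
  [24] ##... => .  t=0,i=7
  [23] #.### => #  t=1,i=16
  [22] #.##. => #  t=1,i=13
  [21] #.#.# => #  t=6,i=15
  [20] #.#.. => #  t=2,i=10
  [19] #..## => #  t=3,i=15
  [18] #..#. => .  t=2,i=12
  [17] #...# => #  t=1,i=6
  [16] #.... => #  t=0,i=2
  [15] .#### => .  t=0,i=12
  [14] .###. => .  t=2,i=7
  [13] .##.# => .  t=1,i=14
  [12] .##.. => .  t=0,i=6
  [11] .#.## => .  t=4,i=14
  [10] .#.#. => .  t=5,i=14
  [9] .#..# => .  t=2,i=11
  [8] .#... => #  t=0,i=1
  [7] ..### => #  t=0,i=11
  [6] ..##. => .  t=0,i=5
  [5] ..#.# => #  t=4,i=13
  [4] ..#.. => #  t=0,i=0
  [3] ...## => #  t=0,i=4
  [2] ...#. => #  t=0,i=18
  [1] ....# => #  t=0,i=3
  [0] ..... => #  t=2,i=0
  bits 01010000111110110000000110111111 = 1358627263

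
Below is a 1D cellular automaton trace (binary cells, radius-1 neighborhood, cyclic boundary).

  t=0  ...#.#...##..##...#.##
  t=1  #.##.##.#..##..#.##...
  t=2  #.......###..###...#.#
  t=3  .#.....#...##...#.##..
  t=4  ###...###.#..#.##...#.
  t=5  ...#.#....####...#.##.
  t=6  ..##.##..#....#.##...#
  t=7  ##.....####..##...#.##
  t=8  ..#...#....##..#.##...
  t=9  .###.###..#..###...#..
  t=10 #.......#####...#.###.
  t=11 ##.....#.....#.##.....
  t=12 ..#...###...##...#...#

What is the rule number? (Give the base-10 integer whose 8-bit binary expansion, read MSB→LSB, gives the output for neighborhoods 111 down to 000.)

22

  ###|.  b7=0 t=2,i=9
  ##.|.  b6=0 t=0,i=10
  #.#|.  b5=0 t=0,i=4
  #..|#  b4=1 t=0,i=0
  .##|.  b3=0 t=0,i=9
  .#.|#  b2=1 t=0,i=3
  ..#|#  b1=1 t=0,i=2
  ...|.  b0=0 t=0,i=1
  bits 00010110 = 22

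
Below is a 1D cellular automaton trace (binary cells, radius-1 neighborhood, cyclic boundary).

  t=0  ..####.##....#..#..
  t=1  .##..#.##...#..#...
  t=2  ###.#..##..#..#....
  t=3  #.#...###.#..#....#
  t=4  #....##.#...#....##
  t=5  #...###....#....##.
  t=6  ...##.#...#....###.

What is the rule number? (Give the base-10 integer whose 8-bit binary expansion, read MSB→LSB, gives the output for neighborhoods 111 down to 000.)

  ###|.  b7=0 t=0,i=3
  ##.|#  b6=1 t=0,i=5
  #.#|.  b5=0 t=0,i=6
  #..|.  b4=0 t=0,i=9
  .##|#  b3=1 t=0,i=2
  .#.|.  b2=0 t=0,i=13
  ..#|#  b1=1 t=0,i=1
  ...|.  b0=0 t=0,i=0
  bits 01001010 = 74

74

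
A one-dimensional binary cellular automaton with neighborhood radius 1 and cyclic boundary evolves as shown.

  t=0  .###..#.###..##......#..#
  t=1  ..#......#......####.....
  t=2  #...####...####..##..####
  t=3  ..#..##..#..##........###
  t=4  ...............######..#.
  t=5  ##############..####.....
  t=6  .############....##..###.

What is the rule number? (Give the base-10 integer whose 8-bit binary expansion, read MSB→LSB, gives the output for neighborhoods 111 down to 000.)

  ###|#  b7=1 t=0,i=2
  ##.|.  b6=0 t=0,i=3
  #.#|.  b5=0 t=0,i=0
  #..|.  b4=0 t=0,i=4
  .##|.  b3=0 t=0,i=1
  .#.|.  b2=0 t=0,i=6
  ..#|.  b1=0 t=0,i=5
  ...|#  b0=1 t=0,i=16
  bits 10000001 = 129

129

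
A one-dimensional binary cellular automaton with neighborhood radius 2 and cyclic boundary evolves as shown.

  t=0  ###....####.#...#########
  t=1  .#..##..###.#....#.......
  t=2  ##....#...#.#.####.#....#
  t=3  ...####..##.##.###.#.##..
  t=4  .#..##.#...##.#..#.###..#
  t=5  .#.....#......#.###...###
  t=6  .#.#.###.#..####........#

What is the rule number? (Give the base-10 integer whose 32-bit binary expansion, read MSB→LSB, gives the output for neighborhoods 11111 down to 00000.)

1786087478

  nb #####: next=.  (t=0,i=0, bit31=0)
  nb ####.: next=#  (t=0,i=1, bit30=1)
  nb ###.#: next=#  (t=0,i=10, bit29=1)
  nb ###..: next=.  (t=0,i=2, bit28=0)
  nb ##.##: next=#  (t=3,i=11, bit27=1)
  nb ##.#.: next=.  (t=0,i=11, bit26=0)
  nb ##..#: next=#  (t=1,i=6, bit25=1)
  nb ##...: next=.  (t=0,i=3, bit24=0)
  nb #.###: next=.  (t=2,i=14, bit23=0)
  nb #.##.: next=#  (t=3,i=12, bit22=1)
  nb #.#.#: next=#  (t=2,i=12, bit21=1)
  nb #.#..: next=#  (t=0,i=12, bit20=1)
  nb #..##: next=.  (t=1,i=3, bit19=0)
  nb #..#.: next=#  (t=4,i=16, bit18=1)
  nb #...#: next=.  (t=0,i=14, bit17=0)
  nb #....: next=#  (t=0,i=4, bit16=1)
  nb .####: next=#  (t=0,i=8, bit15=1)
  nb .###.: next=.  (t=1,i=9, bit14=0)
  nb .##.#: next=.  (t=3,i=10, bit13=0)
  nb .##..: next=.  (t=1,i=5, bit12=0)
  nb .#.##: next=#  (t=2,i=13, bit11=1)
  nb .#.#.: next=.  (t=2,i=11, bit10=0)
  nb .#..#: next=.  (t=1,i=2, bit9=0)
  nb .#...: next=.  (t=0,i=13, bit8=0)
  nb ..###: next=.  (t=0,i=7, bit7=0)
  nb ..##.: next=.  (t=1,i=4, bit6=0)
  nb ..#.#: next=#  (t=2,i=10, bit5=1)
  nb ..#..: next=#  (t=1,i=1, bit4=1)
  nb ...##: next=.  (t=0,i=6, bit3=0)
  nb ...#.: next=#  (t=1,i=0, bit2=1)
  nb ....#: next=#  (t=0,i=5, bit1=1)
  nb .....: next=.  (t=1,i=20, bit0=0)
  bits 01101010011101011000100000110110 = 1786087478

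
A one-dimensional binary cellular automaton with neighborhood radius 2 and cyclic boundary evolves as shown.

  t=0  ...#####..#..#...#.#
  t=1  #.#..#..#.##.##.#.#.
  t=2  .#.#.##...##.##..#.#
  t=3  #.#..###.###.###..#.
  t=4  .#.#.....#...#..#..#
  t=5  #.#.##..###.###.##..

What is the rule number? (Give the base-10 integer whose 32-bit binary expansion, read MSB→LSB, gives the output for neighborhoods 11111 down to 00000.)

2210477916

  #####|#  b31=1 t=0,i=5
  ####.|.  b30=0 t=0,i=6
  ###.#|.  b29=0 t=3,i=7
  ###..|.  b28=0 t=0,i=7
  ##.##|.  b27=0 t=1,i=12
  ##.#.|.  b26=0 t=1,i=15
  ##..#|#  b25=1 t=0,i=8
  ##...|#  b24=1 t=2,i=7
  #.###|#  b23=1 t=3,i=9
  #.##.|#  b22=1 t=1,i=10
  #.#.#|.  b21=0 t=1,i=0
  #.#..|.  b20=0 t=0,i=19
  #..##|.  b19=0 t=3,i=4
  #..#.|.  b18=0 t=0,i=9
  #...#|.  b17=0 t=0,i=1
  #....|#  b16=1 t=4,i=5
  .####|.  b15=0 t=0,i=4
  .###.|.  b14=0 t=3,i=6
  .##.#|#  b13=1 t=1,i=11
  .##..|#  b12=1 t=2,i=6
  .#.##|.  b11=0 t=1,i=9
  .#.#.|#  b10=1 t=0,i=18
  .#..#|#  b9=1 t=0,i=11
  .#...|#  b8=1 t=0,i=0
  ..###|.  b7=0 t=0,i=3
  ..##.|#  b6=1 t=2,i=10
  ..#.#|.  b5=0 t=0,i=17
  ..#..|#  b4=1 t=0,i=10
  ...##|#  b3=1 t=0,i=2
  ...#.|#  b2=1 t=0,i=16
  ....#|.  b1=0 t=4,i=7
  .....|.  b0=0 t=4,i=6
  bits 10000011110000010011011101011100 = 2210477916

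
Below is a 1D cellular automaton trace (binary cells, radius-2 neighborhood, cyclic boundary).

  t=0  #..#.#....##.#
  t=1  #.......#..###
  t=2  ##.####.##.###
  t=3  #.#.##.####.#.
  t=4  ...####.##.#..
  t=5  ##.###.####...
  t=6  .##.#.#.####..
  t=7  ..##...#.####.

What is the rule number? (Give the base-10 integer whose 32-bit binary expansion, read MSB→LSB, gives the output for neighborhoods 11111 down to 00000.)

  #####|.  b31=0 t=2,i=13
  ####.|#  b30=1 t=1,i=13
  ###.#|.  b29=0 t=2,i=1
  ###..|#  b28=1 t=1,i=0
  ##.##|#  b27=1 t=0,i=12
  ##.#.|#  b26=1 t=3,i=11
  ##..#|.  b25=0 t=0,i=1
  ##...|#  b24=1 t=1,i=1
  #.###|.  b23=0 t=2,i=3
  #.##.|#  b22=1 t=0,i=13
  #.#.#|.  b21=0 t=3,i=0
  #.#..|.  b20=0 t=0,i=5
  #..##|.  b19=0 t=1,i=10
  #..#.|.  b18=0 t=0,i=2
  #...#|.  b17=0 t=5,i=12
  #....|.  b16=0 t=0,i=7
  .####|#  b15=1 t=1,i=12
  .###.|#  b14=1 t=5,i=4
  .##.#|#  b13=1 t=0,i=11
  .##..|#  b12=1 t=0,i=0
  .#.##|#  b11=1 t=3,i=3
  .#.#.|.  b10=0 t=0,i=4
  .#..#|#  b9=1 t=1,i=9
  .#...|.  b8=0 t=0,i=6
  ..###|#  b7=1 t=1,i=11
  ..##.|.  b6=0 t=0,i=10
  ..#.#|.  b5=0 t=0,i=3
  ..#..|#  b4=1 t=1,i=8
  ...##|.  b3=0 t=0,i=9
  ...#.|.  b2=0 t=1,i=7
  ....#|#  b1=1 t=0,i=8
  .....|#  b0=1 t=1,i=3
  bits 01011101010000001111101010010011 = 1564539539

1564539539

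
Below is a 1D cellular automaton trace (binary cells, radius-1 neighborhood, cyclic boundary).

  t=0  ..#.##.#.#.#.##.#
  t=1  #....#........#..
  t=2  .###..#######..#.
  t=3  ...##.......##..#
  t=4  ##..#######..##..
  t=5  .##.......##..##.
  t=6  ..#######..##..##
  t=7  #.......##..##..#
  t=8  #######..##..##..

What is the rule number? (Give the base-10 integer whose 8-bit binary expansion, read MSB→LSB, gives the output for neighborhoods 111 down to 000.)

  ### -> .   bit 7 = 0  t=2,i=2
  ##. -> #   bit 6 = 1  t=0,i=5
  #.# -> .   bit 5 = 0  t=0,i=3
  #.. -> #   bit 4 = 1  t=0,i=0
  .## -> .   bit 3 = 0  t=0,i=4
  .#. -> .   bit 2 = 0  t=0,i=2
  ..# -> .   bit 1 = 0  t=0,i=1
  ... -> #   bit 0 = 1  t=1,i=2
  bits 01010001 = 81

81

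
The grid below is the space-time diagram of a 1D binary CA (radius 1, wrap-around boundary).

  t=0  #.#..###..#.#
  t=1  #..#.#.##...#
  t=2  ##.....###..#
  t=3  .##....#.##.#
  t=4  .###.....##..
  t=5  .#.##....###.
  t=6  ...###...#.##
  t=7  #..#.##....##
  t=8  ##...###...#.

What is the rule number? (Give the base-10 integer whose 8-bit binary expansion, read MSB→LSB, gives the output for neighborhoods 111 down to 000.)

  nb ###: next=.  (t=0,i=6, bit7=0)
  nb ##.: next=#  (t=0,i=0, bit6=1)
  nb #.#: next=.  (t=0,i=1, bit5=0)
  nb #..: next=#  (t=0,i=3, bit4=1)
  nb .##: next=#  (t=0,i=5, bit3=1)
  nb .#.: next=.  (t=0,i=2, bit2=0)
  nb ..#: next=.  (t=0,i=4, bit1=0)
  nb ...: next=.  (t=1,i=10, bit0=0)
  bits 01011000 = 88

88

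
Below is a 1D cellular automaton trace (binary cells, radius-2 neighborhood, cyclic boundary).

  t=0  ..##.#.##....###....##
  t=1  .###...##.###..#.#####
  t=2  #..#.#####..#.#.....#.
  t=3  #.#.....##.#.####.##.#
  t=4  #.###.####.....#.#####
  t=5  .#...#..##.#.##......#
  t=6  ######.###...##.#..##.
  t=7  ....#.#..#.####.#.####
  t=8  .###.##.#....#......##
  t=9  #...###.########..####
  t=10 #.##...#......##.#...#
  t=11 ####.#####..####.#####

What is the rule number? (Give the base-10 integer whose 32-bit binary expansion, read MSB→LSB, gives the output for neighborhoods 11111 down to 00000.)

1482634590

  ##### -> .   bit 31 = 0  t=1,i=19
  ####. -> #   bit 30 = 1  t=1,i=20
  ###.# -> .   bit 29 = 0  t=1,i=21
  ###.. -> #   bit 28 = 1  t=0,i=15
  ##.## -> #   bit 27 = 1  t=1,i=0
  ##.#. -> .   bit 26 = 0  t=0,i=4
  ##..# -> .   bit 25 = 0  t=0,i=0
  ##... -> .   bit 24 = 0  t=0,i=9
  #.### -> .   bit 23 = 0  t=1,i=1
  #.##. -> #   bit 22 = 1  t=0,i=7
  #.#.# -> .   bit 21 = 0  t=0,i=5
  #.#.. -> #   bit 20 = 1  t=2,i=0
  #..## -> #   bit 19 = 1  t=0,i=1
  #..#. -> #   bit 18 = 1  t=1,i=14
  #...# -> #   bit 17 = 1  t=1,i=5
  #.... -> #   bit 16 = 1  t=0,i=10
  .#### -> .   bit 15 = 0  t=1,i=18
  .###. -> .   bit 14 = 0  t=0,i=14
  .##.# -> #   bit 13 = 1  t=0,i=3
  .##.. -> #   bit 12 = 1  t=0,i=8
  .#.## -> .   bit 11 = 0  t=0,i=6
  .#.#. -> #   bit 10 = 1  t=2,i=13
  .#..# -> .   bit 9 = 0  t=2,i=1
  .#... -> #   bit 8 = 1  t=2,i=15
  ..### -> .   bit 7 = 0  t=0,i=13
  ..##. -> #   bit 6 = 1  t=0,i=2
  ..#.# -> .   bit 5 = 0  t=1,i=15
  ..#.. -> #   bit 4 = 1  t=5,i=5
  ...## -> #   bit 3 = 1  t=0,i=12
  ...#. -> #   bit 2 = 1  t=2,i=19
  ....# -> #   bit 1 = 1  t=0,i=11
  ..... -> .   bit 0 = 0  t=2,i=17
  bits 01011000010111110011010101011110 = 1482634590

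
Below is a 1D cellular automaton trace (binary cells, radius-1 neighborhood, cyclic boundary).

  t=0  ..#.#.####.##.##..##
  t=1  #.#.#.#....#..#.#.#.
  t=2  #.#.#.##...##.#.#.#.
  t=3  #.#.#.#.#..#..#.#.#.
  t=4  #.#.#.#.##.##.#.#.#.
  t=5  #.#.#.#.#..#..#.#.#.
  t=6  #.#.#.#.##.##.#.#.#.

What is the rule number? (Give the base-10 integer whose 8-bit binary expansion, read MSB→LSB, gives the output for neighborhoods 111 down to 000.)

28

  [7] ### => .  t=0,i=7
  [6] ##. => .  t=0,i=9
  [5] #.# => .  t=0,i=3
  [4] #.. => #  t=0,i=0
  [3] .## => #  t=0,i=6
  [2] .#. => #  t=0,i=2
  [1] ..# => .  t=0,i=1
  [0] ... => .  t=1,i=8
  bits 00011100 = 28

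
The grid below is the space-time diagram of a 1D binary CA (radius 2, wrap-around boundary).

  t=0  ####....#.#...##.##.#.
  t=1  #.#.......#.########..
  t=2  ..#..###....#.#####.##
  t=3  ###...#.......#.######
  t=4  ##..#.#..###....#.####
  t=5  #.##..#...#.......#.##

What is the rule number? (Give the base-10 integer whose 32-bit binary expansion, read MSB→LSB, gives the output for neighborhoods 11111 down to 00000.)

4007030873

  ##### -> #   bit 31 = 1  t=1,i=14
  ####. -> #   bit 30 = 1  t=0,i=2
  ###.# -> #   bit 29 = 1  t=2,i=18
  ###.. -> .   bit 28 = 0  t=0,i=3
  ##.## -> #   bit 27 = 1  t=0,i=16
  ##.#. -> #   bit 26 = 1  t=0,i=19
  ##..# -> #   bit 25 = 1  t=1,i=20
  ##... -> .   bit 24 = 0  t=0,i=4
  #.### -> #   bit 23 = 1  t=0,i=0
  #.##. -> #   bit 22 = 1  t=0,i=17
  #.#.# -> .   bit 21 = 0  t=0,i=20
  #.#.. -> #   bit 20 = 1  t=0,i=10
  #..## -> .   bit 19 = 0  t=2,i=4
  #..#. -> #   bit 18 = 1  t=1,i=21
  #...# -> #   bit 17 = 1  t=0,i=12
  #.... -> .   bit 16 = 0  t=0,i=5
  .#### -> .   bit 15 = 0  t=0,i=1
  .###. -> #   bit 14 = 1  t=2,i=6
  .##.# -> #   bit 13 = 1  t=0,i=15
  .##.. -> #   bit 12 = 1  t=2,i=21
  .#.## -> .   bit 11 = 0  t=0,i=21
  .#.#. -> .   bit 10 = 0  t=0,i=9
  .#..# -> .   bit 9 = 0  t=2,i=3
  .#... -> .   bit 8 = 0  t=0,i=11
  ..### -> .   bit 7 = 0  t=2,i=5
  ..##. -> #   bit 6 = 1  t=0,i=14
  ..#.# -> .   bit 5 = 0  t=0,i=8
  ..#.. -> #   bit 4 = 1  t=2,i=2
  ...## -> #   bit 3 = 1  t=0,i=13
  ...#. -> .   bit 2 = 0  t=0,i=7
  ....# -> .   bit 1 = 0  t=0,i=6
  ..... -> #   bit 0 = 1  t=1,i=5
  bits 11101110110101100111000001011001 = 4007030873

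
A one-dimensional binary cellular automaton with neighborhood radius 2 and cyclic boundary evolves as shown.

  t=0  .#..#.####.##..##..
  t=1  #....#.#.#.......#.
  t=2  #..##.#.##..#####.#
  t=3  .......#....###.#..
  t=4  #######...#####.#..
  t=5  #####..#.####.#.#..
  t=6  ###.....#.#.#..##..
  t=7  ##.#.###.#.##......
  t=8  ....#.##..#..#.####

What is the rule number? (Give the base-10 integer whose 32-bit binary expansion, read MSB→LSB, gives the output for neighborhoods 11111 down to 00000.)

2702232719

  #####|#  b31=1 t=2,i=14
  ####.|.  b30=0 t=0,i=8
  ###.#|#  b29=1 t=0,i=9
  ###..|.  b28=0 t=4,i=6
  ##.##|.  b27=0 t=0,i=10
  ##.#.|.  b26=0 t=2,i=5
  ##..#|.  b25=0 t=0,i=13
  ##...|#  b24=1 t=0,i=17
  #.###|.  b23=0 t=0,i=6
  #.##.|.  b22=0 t=0,i=11
  #.#.#|.  b21=0 t=1,i=7
  #.#..|#  b20=1 t=1,i=0
  #..##|.  b19=0 t=0,i=14
  #..#.|.  b18=0 t=0,i=3
  #...#|.  b17=0 t=0,i=18
  #....|.  b16=0 t=1,i=2
  .####|#  b15=1 t=0,i=7
  .###.|#  b14=1 t=3,i=13
  .##.#|.  b13=0 t=2,i=4
  .##..|.  b12=0 t=0,i=12
  .#.##|#  b11=1 t=0,i=5
  .#.#.|#  b10=1 t=1,i=6
  .#..#|.  b9=0 t=0,i=2
  .#...|.  b8=0 t=1,i=1
  ..###|#  b7=1 t=2,i=12
  ..##.|.  b6=0 t=0,i=15
  ..#.#|.  b5=0 t=0,i=4
  ..#..|.  b4=0 t=0,i=1
  ...##|#  b3=1 t=3,i=11
  ...#.|#  b2=1 t=0,i=0
  ....#|#  b1=1 t=1,i=3
  .....|#  b0=1 t=1,i=12
  bits 10100001000100001100110010001111 = 2702232719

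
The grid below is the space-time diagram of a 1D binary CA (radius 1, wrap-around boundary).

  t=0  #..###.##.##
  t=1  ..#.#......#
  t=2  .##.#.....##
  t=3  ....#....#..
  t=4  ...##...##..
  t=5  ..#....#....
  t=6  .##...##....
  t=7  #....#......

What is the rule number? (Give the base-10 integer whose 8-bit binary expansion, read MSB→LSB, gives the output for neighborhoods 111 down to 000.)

134

  nb ###: next=#  (t=0,i=4, bit7=1)
  nb ##.: next=.  (t=0,i=0, bit6=0)
  nb #.#: next=.  (t=0,i=6, bit5=0)
  nb #..: next=.  (t=0,i=1, bit4=0)
  nb .##: next=.  (t=0,i=3, bit3=0)
  nb .#.: next=#  (t=1,i=2, bit2=1)
  nb ..#: next=#  (t=0,i=2, bit1=1)
  nb ...: next=.  (t=1,i=6, bit0=0)
  bits 10000110 = 134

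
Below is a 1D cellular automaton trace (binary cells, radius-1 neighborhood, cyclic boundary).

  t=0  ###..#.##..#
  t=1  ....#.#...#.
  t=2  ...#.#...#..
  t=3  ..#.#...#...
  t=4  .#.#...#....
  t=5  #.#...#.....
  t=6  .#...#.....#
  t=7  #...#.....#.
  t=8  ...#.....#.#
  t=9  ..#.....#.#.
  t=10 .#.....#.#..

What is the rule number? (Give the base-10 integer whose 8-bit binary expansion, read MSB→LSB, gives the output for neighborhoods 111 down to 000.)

34

  ### -> .   bit 7 = 0  t=0,i=0
  ##. -> .   bit 6 = 0  t=0,i=2
  #.# -> #   bit 5 = 1  t=0,i=6
  #.. -> .   bit 4 = 0  t=0,i=3
  .## -> .   bit 3 = 0  t=0,i=7
  .#. -> .   bit 2 = 0  t=0,i=5
  ..# -> #   bit 1 = 1  t=0,i=4
  ... -> .   bit 0 = 0  t=1,i=0
  bits 00100010 = 34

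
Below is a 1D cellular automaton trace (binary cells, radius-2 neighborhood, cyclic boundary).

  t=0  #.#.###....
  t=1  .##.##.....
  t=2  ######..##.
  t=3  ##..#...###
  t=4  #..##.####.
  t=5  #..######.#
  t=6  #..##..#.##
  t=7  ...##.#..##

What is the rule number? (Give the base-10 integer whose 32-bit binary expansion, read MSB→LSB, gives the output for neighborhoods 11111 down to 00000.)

  [31] ##### => .  t=2,i=2
  [30] ####. => #  t=2,i=4
  [29] ###.# => .  t=4,i=9
  [28] ###.. => .  t=0,i=6
  [27] ##.## => #  t=1,i=3
  [26] ##.#. => #  t=4,i=10
  [25] ##..# => .  t=2,i=6
  [24] ##... => .  t=0,i=7
  [23] #.### => #  t=0,i=4
  [22] #.##. => #  t=1,i=4
  [21] #.#.# => #  t=0,i=2
  [20] #.#.. => #  t=4,i=0
  [19] #..## => .  t=2,i=7
  [18] #..#. => #  t=3,i=3
  [17] #...# => #  t=3,i=6
  [16] #.... => .  t=0,i=8
  [15] .#### => #  t=2,i=1
  [14] .###. => #  t=0,i=5
  [13] .##.# => #  t=1,i=2
  [12] .##.. => #  t=1,i=5
  [11] .#.## => .  t=0,i=3
  [10] .#.#. => #  t=0,i=1
  [9] .#..# => .  t=4,i=1
  [8] .#... => .  t=3,i=5
  [7] ..### => #  t=3,i=8
  [6] ..##. => #  t=1,i=1
  [5] ..#.# => .  t=0,i=0
  [4] ..#.. => #  t=3,i=4
  [3] ...## => #  t=1,i=0
  [2] ...#. => .  t=0,i=10
  [1] ....# => .  t=0,i=9
  [0] ..... => #  t=1,i=8
  bits 01001100111101101111010011011001 = 1291252953

1291252953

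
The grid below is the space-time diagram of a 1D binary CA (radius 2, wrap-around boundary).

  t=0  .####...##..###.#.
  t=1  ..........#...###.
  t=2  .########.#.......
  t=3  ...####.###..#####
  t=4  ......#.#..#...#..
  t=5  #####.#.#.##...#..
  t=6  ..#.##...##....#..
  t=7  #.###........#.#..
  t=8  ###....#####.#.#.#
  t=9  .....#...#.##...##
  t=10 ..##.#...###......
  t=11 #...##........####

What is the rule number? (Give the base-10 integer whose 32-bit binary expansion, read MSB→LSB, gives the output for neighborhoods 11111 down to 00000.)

  [31] ##### => #  t=2,i=3
  [30] ####. => .  t=0,i=3
  [29] ###.# => #  t=0,i=14
  [28] ###.. => .  t=0,i=4
  [27] ##.## => .  t=3,i=7
  [26] ##.#. => #  t=0,i=15
  [25] ##..# => #  t=0,i=10
  [24] ##... => .  t=0,i=5
  [23] #.### => #  t=3,i=8
  [22] #.##. => #  t=5,i=10
  [21] #.#.# => .  t=5,i=6
  [20] #.#.. => #  t=0,i=16
  [19] #..## => .  t=0,i=0
  [18] #..#. => #  t=4,i=10
  [17] #...# => .  t=0,i=6
  [16] #.... => .  t=1,i=0
  [15] .#### => .  t=0,i=2
  [14] .###. => .  t=0,i=13
  [13] .##.# => .  t=10,i=3
  [12] .##.. => .  t=0,i=9
  [11] .#.## => #  t=5,i=9
  [10] .#.#. => .  t=4,i=7
  [9] .#..# => .  t=0,i=17
  [8] .#... => .  t=1,i=11
  [7] ..### => .  t=0,i=1
  [6] ..##. => .  t=0,i=8
  [5] ..#.# => #  t=4,i=6
  [4] ..#.. => #  t=1,i=10
  [3] ...## => .  t=0,i=7
  [2] ...#. => .  t=1,i=9
  [1] ....# => #  t=1,i=8
  [0] ..... => #  t=1,i=1
  bits 10100110110101000000100000110011 = 2798913587

2798913587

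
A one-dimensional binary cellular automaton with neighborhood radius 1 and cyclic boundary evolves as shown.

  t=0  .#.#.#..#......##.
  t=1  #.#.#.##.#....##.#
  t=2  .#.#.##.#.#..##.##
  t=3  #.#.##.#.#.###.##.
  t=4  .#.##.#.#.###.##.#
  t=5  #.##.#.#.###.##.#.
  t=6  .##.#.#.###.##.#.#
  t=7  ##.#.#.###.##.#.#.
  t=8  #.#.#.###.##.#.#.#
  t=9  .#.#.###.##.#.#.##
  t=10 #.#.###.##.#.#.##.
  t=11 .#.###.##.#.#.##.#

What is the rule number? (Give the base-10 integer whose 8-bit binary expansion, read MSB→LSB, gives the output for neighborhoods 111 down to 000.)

  ### -> #   bit 7 = 1  t=3,i=12
  ##. -> .   bit 6 = 0  t=0,i=16
  #.# -> #   bit 5 = 1  t=0,i=2
  #.. -> #   bit 4 = 1  t=0,i=6
  .## -> #   bit 3 = 1  t=0,i=15
  .#. -> .   bit 2 = 0  t=0,i=1
  ..# -> #   bit 1 = 1  t=0,i=0
  ... -> .   bit 0 = 0  t=0,i=10
  bits 10111010 = 186

186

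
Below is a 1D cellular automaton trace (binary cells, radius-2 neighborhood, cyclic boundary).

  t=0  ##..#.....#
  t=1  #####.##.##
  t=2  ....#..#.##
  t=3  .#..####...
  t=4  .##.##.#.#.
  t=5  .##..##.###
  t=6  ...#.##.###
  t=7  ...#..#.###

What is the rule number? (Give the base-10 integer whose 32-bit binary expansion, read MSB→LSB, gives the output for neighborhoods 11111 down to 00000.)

  ##### -> .   bit 31 = 0  t=1,i=0
  ####. -> .   bit 30 = 0  t=1,i=3
  ###.# -> #   bit 29 = 1  t=1,i=4
  ###.. -> #   bit 28 = 1  t=0,i=1
  ##.## -> .   bit 27 = 0  t=1,i=5
  ##.#. -> #   bit 26 = 1  t=4,i=6
  ##..# -> #   bit 25 = 1  t=0,i=2
  ##... -> .   bit 24 = 0  t=2,i=0
  #.### -> #   bit 23 = 1  t=1,i=9
  #.##. -> .   bit 22 = 0  t=1,i=6
  #.#.# -> .   bit 21 = 0  t=4,i=7
  #.#.. -> #   bit 20 = 1  t=4,i=9
  #..## -> .   bit 19 = 0  t=3,i=3
  #..#. -> #   bit 18 = 1  t=0,i=3
  #...# -> .   bit 17 = 0  t=6,i=1
  #.... -> #   bit 16 = 1  t=0,i=6
  .#### -> #   bit 15 = 1  t=1,i=10
  .###. -> #   bit 14 = 1  t=0,i=0
  .##.# -> #   bit 13 = 1  t=1,i=7
  .##.. -> .   bit 12 = 0  t=2,i=10
  .#.## -> .   bit 11 = 0  t=2,i=8
  .#.#. -> #   bit 10 = 1  t=4,i=8
  .#..# -> #   bit 9 = 1  t=2,i=5
  .#... -> .   bit 8 = 0  t=0,i=5
  ..### -> #   bit 7 = 1  t=0,i=10
  ..##. -> #   bit 6 = 1  t=4,i=1
  ..#.# -> #   bit 5 = 1  t=2,i=7
  ..#.. -> #   bit 4 = 1  t=0,i=4
  ...## -> #   bit 3 = 1  t=0,i=9
  ...#. -> .   bit 2 = 0  t=2,i=3
  ....# -> .   bit 1 = 0  t=0,i=8
  ..... -> #   bit 0 = 1  t=0,i=7
  bits 00110110100101011110011011111001 = 915793657

915793657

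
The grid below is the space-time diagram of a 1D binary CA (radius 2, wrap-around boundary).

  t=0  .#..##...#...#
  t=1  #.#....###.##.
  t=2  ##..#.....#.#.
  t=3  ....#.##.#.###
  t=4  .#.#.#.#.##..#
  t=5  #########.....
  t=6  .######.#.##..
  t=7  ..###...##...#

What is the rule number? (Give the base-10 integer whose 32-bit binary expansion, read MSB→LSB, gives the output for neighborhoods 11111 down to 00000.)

2552475157

  ##### -> #   bit 31 = 1  t=5,i=2
  ####. -> .   bit 30 = 0  t=5,i=7
  ###.# -> .   bit 29 = 0  t=1,i=9
  ###.. -> #   bit 28 = 1  t=3,i=13
  ##.## -> #   bit 27 = 1  t=1,i=10
  ##.#. -> .   bit 26 = 0  t=1,i=13
  ##..# -> .   bit 25 = 0  t=2,i=2
  ##... -> .   bit 24 = 0  t=0,i=6
  #.### -> .   bit 23 = 0  t=3,i=11
  #.##. -> .   bit 22 = 0  t=1,i=11
  #.#.# -> #   bit 21 = 1  t=1,i=0
  #.#.. -> .   bit 20 = 0  t=0,i=1
  #..## -> .   bit 19 = 0  t=0,i=3
  #..#. -> .   bit 18 = 0  t=2,i=3
  #...# -> #   bit 17 = 1  t=0,i=7
  #.... -> #   bit 16 = 1  t=1,i=4
  .#### -> #   bit 15 = 1  t=5,i=1
  .###. -> .   bit 14 = 0  t=1,i=8
  .##.# -> #   bit 13 = 1  t=1,i=12
  .##.. -> .   bit 12 = 0  t=0,i=5
  .#.## -> #   bit 11 = 1  t=2,i=13
  .#.#. -> #   bit 10 = 1  t=0,i=0
  .#..# -> #   bit 9 = 1  t=0,i=2
  .#... -> .   bit 8 = 0  t=0,i=10
  ..### -> .   bit 7 = 0  t=1,i=7
  ..##. -> .   bit 6 = 0  t=0,i=4
  ..#.# -> .   bit 5 = 0  t=0,i=13
  ..#.. -> #   bit 4 = 1  t=0,i=9
  ...## -> .   bit 3 = 0  t=1,i=6
  ...#. -> #   bit 2 = 1  t=0,i=8
  ....# -> .   bit 1 = 0  t=1,i=5
  ..... -> #   bit 0 = 1  t=2,i=7
  bits 10011000001000111010111000010101 = 2552475157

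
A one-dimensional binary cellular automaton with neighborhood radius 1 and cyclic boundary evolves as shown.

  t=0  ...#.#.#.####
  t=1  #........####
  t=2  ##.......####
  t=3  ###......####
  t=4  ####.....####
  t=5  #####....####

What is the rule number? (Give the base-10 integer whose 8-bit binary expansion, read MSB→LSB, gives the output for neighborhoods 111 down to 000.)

216

  ### -> #   bit 7 = 1  t=0,i=10
  ##. -> #   bit 6 = 1  t=0,i=12
  #.# -> .   bit 5 = 0  t=0,i=4
  #.. -> #   bit 4 = 1  t=0,i=0
  .## -> #   bit 3 = 1  t=0,i=9
  .#. -> .   bit 2 = 0  t=0,i=3
  ..# -> .   bit 1 = 0  t=0,i=2
  ... -> .   bit 0 = 0  t=0,i=1
  bits 11011000 = 216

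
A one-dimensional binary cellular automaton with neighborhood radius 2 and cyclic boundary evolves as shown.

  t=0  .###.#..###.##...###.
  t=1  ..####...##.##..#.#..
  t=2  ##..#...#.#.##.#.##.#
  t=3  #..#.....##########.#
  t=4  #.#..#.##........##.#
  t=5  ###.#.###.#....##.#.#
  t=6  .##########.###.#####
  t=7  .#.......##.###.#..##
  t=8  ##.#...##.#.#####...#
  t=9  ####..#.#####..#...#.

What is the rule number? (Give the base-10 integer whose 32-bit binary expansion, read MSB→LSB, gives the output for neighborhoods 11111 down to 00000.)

  nb #####: next=.  (t=3,i=11, bit31=0)
  nb ####.: next=#  (t=1,i=4, bit30=1)
  nb ###.#: next=#  (t=0,i=3, bit29=1)
  nb ###..: next=.  (t=0,i=19, bit28=0)
  nb ##.##: next=.  (t=0,i=11, bit27=0)
  nb ##.#.: next=#  (t=0,i=4, bit26=1)
  nb ##..#: next=.  (t=0,i=20, bit25=0)
  nb ##...: next=.  (t=0,i=14, bit24=0)
  nb #.###: next=#  (t=2,i=20, bit23=1)
  nb #.##.: next=#  (t=0,i=12, bit22=1)
  nb #.#.#: next=#  (t=2,i=10, bit21=1)
  nb #.#..: next=#  (t=0,i=5, bit20=1)
  nb #..##: next=.  (t=0,i=0, bit19=0)
  nb #..#.: next=#  (t=1,i=15, bit18=1)
  nb #...#: next=.  (t=0,i=15, bit17=0)
  nb #....: next=#  (t=1,i=20, bit16=1)
  nb .####: next=.  (t=1,i=3, bit15=0)
  nb .###.: next=#  (t=0,i=2, bit14=1)
  nb .##.#: next=#  (t=1,i=10, bit13=1)
  nb .##..: next=#  (t=0,i=13, bit12=1)
  nb .#.##: next=#  (t=2,i=11, bit11=1)
  nb .#.#.: next=#  (t=1,i=17, bit10=1)
  nb .#..#: next=.  (t=0,i=6, bit9=0)
  nb .#...: next=.  (t=1,i=19, bit8=0)
  nb ..###: next=.  (t=0,i=1, bit7=0)
  nb ..##.: next=.  (t=1,i=9, bit6=0)
  nb ..#.#: next=.  (t=1,i=16, bit5=0)
  nb ..#..: next=.  (t=2,i=4, bit4=0)
  nb ...##: next=#  (t=0,i=16, bit3=1)
  nb ...#.: next=.  (t=2,i=7, bit2=0)
  nb ....#: next=#  (t=1,i=0, bit1=1)
  nb .....: next=.  (t=3,i=6, bit0=0)
  bits 01100100111101010111110000001010 = 1693809674

1693809674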